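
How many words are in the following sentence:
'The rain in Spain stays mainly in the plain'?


Split into words: The | rain | in | Spain | stays | mainly | in | the | plain = 9 words.

9


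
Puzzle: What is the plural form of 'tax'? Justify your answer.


Apply rule: Add -es (sibilant/fricative ending). 'tax' becomes 'taxes'.

taxes


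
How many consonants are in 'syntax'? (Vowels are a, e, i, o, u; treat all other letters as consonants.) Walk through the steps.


Consonants in 'syntax': s, y, n, t, x = 5 consonants.

5


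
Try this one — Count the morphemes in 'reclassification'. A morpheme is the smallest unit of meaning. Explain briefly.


Decomposition: re- (prefix) + class (root) + -ify (suffix) + -ation (suffix) = 4 morpheme(s)

4 morphemes


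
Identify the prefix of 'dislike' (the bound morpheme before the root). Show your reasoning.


The word 'dislike' = 'dis' (prefix) + 'like' (root). The prefix is 'dis'.

dis


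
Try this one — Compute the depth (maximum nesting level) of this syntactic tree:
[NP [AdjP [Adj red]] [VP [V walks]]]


Count bracket nesting levels:
'[' at pos 0: depth = 1
'[' at pos 4: depth = 2
'[' at pos 10: depth = 3
'[' at pos 21: depth = 2
'[' at pos 25: depth = 3
Maximum depth reached: 3

3


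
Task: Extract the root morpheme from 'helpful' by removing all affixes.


Remove suffix '-ful' from 'helpful' to get root 'help'.

help


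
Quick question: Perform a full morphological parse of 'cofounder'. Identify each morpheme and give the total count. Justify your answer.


Step 1: Identify prefix: 'co' (meaning: together)
Step 2: Identify root: 'found'
Step 3: Identify suffix(es): 'er'
Decomposition: co- (prefix: together) + found (root) + -er (suffix: one who)
Total morphemes: 3

3 morphemes (co- (prefix: together) + found (root) + -er (suffix: one who))


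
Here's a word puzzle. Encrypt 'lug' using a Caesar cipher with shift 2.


Shift each letter by 2: l -> n, u -> w, g -> i. Result: 'nwi'.

nwi


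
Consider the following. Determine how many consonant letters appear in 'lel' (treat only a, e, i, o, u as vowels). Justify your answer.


Consonants in 'lel': l, l = 2 consonants.

2


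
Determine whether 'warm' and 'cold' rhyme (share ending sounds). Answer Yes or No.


Rime (stressed vowel + following sounds) of 'warm': -arm = /ɔːrm/
Rime of 'cold': -old = /oʊld/
/ɔːrm/ and /oʊld/ are different ending sounds, so the words do not rhyme.

No


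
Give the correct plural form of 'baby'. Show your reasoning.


Apply rule: Change -y to -ies (consonant + y). 'baby' becomes 'babies'.

babies


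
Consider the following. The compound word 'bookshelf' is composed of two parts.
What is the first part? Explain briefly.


Split 'bookshelf' into 'book' + 'shelf'. The first part is 'book'.

book


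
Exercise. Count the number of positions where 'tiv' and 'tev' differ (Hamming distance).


Alignment:
Position 1: 't' vs 't' = match
Position 2: 'i' vs 'e' = DIFFER
Position 3: 'v' vs 'v' = match
Total differences: 1

1


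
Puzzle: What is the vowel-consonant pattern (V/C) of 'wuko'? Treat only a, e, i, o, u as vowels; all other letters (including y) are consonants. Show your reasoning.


Letter mapping: w = C, u = V, k = C, o = V.

CVCV


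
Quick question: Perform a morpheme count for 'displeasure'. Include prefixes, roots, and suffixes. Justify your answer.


Decomposition: dis- (prefix) + please (root) + -ure (suffix) = 3 morpheme(s)

3 morphemes


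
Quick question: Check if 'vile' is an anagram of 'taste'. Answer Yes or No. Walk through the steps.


Sorted letters of 'vile': 'eilv'
Sorted letters of 'taste': 'aestt'
They do not match.

No


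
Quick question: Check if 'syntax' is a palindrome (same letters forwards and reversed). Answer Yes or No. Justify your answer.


Forward: 'syntax'
Reversed: 'xatnys'
They differ.

No


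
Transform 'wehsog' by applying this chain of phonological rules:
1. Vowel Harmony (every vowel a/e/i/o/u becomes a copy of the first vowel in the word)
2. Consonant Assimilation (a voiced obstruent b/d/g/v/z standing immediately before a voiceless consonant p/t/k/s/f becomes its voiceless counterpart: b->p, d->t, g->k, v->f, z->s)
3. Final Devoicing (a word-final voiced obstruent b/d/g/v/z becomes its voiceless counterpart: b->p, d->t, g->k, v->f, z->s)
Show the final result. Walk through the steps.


Starting form: 'wehsog'
Rule 1: Vowel Harmony: all vowels become 'e' (matching first vowel). 'wehsog' -> 'wehseg'
Rule 2: Consonant Assimilation: no voiced obstruent (b/d/g/v/z) stands immediately before a voiceless consonant (p/t/k/s/f). No change.
Rule 3: Final Devoicing: word-final voiced obstruent 'g' becomes voiceless 'k'. 'wehseg' -> 'wehsek'
Final form: 'wehsek'

wehsek


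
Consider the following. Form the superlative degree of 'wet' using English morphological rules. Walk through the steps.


Apply superlative formation (double final consonant, add -est): 'wet' -> 'wettest'.

wettest


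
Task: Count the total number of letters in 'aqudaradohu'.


Spell out 'aqudaradohu' and number each letter: a(1), q(2), u(3), d(4), a(5), r(6), a(7), d(8), o(9), h(10), u(11). Total: 11 letters.

11


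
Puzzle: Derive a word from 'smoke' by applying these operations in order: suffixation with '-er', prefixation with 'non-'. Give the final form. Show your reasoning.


Step 1: Add suffix '-er' to 'smoke' = 'smoker'
Step 2: Add prefix 'non-' to 'smoker' = 'nonsmoker'

nonsmoker


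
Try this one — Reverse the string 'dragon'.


Reverse 'dragon' character by character: 'nogard'.

nogard


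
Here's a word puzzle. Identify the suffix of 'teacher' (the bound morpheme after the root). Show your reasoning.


The word 'teacher' = 'teach' (root) + '-er' (suffix). The suffix is '-er'.

er


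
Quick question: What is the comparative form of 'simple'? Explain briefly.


Apply comparative formation (ends in e: add -r): 'simple' -> 'simpler'.

simpler


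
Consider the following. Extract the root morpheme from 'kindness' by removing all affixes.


Remove suffix '-ness' from 'kindness' to get root 'kind'.

kind


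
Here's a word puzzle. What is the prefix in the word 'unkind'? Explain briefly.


The word 'unkind' = 'un' (prefix) + 'kind' (root). The prefix is 'un'.

un


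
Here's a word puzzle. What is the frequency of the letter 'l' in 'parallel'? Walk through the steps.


Letter 'l' in 'parallel': found at position(s) 5, 6, 8 = 3 occurrence(s).

3


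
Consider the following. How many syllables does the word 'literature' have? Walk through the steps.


Break 'literature' into syllables: lit-er-a-ture -> lit | er | a | ture = 4 syllables

4 syllables


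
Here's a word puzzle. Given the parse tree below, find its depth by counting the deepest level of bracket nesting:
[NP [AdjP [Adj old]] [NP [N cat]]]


Count bracket nesting levels:
'[' at pos 0: depth = 1
'[' at pos 4: depth = 2
'[' at pos 10: depth = 3
'[' at pos 21: depth = 2
'[' at pos 25: depth = 3
Maximum depth reached: 3

3


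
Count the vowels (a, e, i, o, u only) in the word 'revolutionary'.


Vowels in 'revolutionary': e, o, u, i, o, a = 6 vowels.

6


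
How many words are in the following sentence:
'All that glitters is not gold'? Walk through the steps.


Split into words: All | that | glitters | is | not | gold = 6 words.

6


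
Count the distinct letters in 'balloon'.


Unique letters in 'balloon': {a, b, l, n, o} = 5 distinct letters.

5


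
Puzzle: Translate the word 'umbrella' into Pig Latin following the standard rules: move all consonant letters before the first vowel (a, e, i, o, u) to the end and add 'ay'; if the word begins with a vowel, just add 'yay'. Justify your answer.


'umbrella' starts with a vowel, so add 'yay': 'umbrellayay'.

umbrellayay


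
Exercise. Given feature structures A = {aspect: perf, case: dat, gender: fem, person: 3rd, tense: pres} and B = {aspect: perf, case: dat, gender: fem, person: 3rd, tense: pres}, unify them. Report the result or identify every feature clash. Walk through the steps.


Compare features:
aspect: A=perf vs B=perf -> unified: perf
case: A=dat vs B=dat -> unified: dat
gender: A=fem vs B=fem -> unified: fem
person: A=3rd vs B=3rd -> unified: 3rd
tense: A=pres vs B=pres -> unified: pres
No clashes found.

Unified: {aspect: perf, case: dat, gender: fem, person: 3rd, tense: pres}


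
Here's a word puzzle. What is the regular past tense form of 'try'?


Apply rule: Change -y to -ied. 'try' becomes 'tried'.

tried


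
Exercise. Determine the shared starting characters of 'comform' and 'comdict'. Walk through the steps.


Compare from the start: 3 characters match: 'com'. Mismatch at position 4: 'f' vs 'd'.

com


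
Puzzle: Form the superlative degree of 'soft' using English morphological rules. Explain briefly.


Apply superlative formation (add -est): 'soft' -> 'softest'.

softest


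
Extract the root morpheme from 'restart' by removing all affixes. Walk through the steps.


Remove prefix 're' from 'restart' to get root 'start'.

start


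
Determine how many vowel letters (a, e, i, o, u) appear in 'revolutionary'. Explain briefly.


Vowels in 'revolutionary': e, o, u, i, o, a = 6 vowels.

6


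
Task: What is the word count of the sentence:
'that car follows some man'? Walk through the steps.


Split into words: that | car | follows | some | man = 5 words.

5


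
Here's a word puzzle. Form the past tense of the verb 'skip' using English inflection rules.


Apply rule: Double final consonant and add -ed. 'skip' becomes 'skipped'.

skipped


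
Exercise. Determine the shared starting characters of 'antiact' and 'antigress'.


Compare from the start: 4 characters match: 'anti'. Mismatch at position 5: 'a' vs 'g'.

anti


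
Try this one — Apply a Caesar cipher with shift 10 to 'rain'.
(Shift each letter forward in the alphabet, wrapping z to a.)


Shift each letter by 10: r -> b, a -> k, i -> s, n -> x. Result: 'bksx'.

bksx


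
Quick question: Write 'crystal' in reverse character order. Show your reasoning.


Reverse 'crystal' character by character: 'latsyrc'.

latsyrc


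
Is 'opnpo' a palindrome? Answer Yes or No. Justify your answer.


Forward: 'opnpo'
Reversed: 'opnpo'
They are identical.

Yes


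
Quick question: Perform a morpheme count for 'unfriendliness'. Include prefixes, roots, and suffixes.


Decomposition: un- (prefix) + friend (root) + -ly (suffix) + -ness (suffix) = 4 morpheme(s)

4 morphemes


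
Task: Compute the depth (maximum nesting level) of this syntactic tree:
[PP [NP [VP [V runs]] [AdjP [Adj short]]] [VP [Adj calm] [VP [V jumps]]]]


Count bracket nesting levels:
'[' at pos 0: depth = 1
'[' at pos 4: depth = 2
'[' at pos 8: depth = 3
'[' at pos 12: depth = 4
'[' at pos 22: depth = 3
'[' at pos 28: depth = 4
'[' at pos 42: depth = 2
'[' at pos 46: depth = 3
'[' at pos 57: depth = 3
'[' at pos 61: depth = 4
Maximum depth reached: 4

4


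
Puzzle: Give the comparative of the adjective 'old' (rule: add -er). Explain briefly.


Apply comparative formation (add -er): 'old' -> 'older'.

older


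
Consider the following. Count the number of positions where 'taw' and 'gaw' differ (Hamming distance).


Alignment:
Position 1: 't' vs 'g' = DIFFER
Position 2: 'a' vs 'a' = match
Position 3: 'w' vs 'w' = match
Total differences: 1

1


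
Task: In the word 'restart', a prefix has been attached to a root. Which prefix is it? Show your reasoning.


The word 'restart' = 're' (prefix) + 'start' (root). The prefix is 're'.

re


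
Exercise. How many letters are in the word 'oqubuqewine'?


Spell out 'oqubuqewine' and number each letter: o(1), q(2), u(3), b(4), u(5), q(6), e(7), w(8), i(9), n(10), e(11). Total: 11 letters.

11


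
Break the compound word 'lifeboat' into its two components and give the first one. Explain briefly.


Split 'lifeboat' into 'life' + 'boat'. The first part is 'life'.

life


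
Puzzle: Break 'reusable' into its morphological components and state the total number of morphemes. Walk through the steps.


Step 1: Identify prefix: 're' (meaning: again)
Step 2: Identify root: 'use'
Step 3: Identify suffix(es): 'able'
Decomposition: re- (prefix: again) + use (root) + -able (suffix: capable of)
Total morphemes: 3

3 morphemes (re- (prefix: again) + use (root) + -able (suffix: capable of))


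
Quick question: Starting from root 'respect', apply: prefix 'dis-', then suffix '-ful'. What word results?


Step 1: Add prefix 'dis-' to 'respect' = 'disrespect'
Step 2: Add suffix '-ful' to 'disrespect' = 'disrespectful'

disrespectful


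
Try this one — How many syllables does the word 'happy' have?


Break 'happy' into syllables: hap-py -> hap | py = 2 syllables

2 syllables


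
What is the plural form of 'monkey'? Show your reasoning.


Apply rule: Add -s. 'monkey' becomes 'monkeys'.

monkeys


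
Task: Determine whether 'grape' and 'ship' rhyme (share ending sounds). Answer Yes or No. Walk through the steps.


Rime (stressed vowel + following sounds) of 'grape': -ape = /eɪp/
Rime of 'ship': -ip = /ɪp/
/eɪp/ and /ɪp/ are different ending sounds, so the words do not rhyme.

No


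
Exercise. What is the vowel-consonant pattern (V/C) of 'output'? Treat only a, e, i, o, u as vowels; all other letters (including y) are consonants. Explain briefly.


Letter mapping: o = V, u = V, t = C, p = C, u = V, t = C.

VVCCVC


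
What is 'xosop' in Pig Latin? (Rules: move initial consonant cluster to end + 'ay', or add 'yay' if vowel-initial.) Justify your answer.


'xosop': move consonant cluster 'x' to end and add 'ay': 'osopxay'.

osopxay


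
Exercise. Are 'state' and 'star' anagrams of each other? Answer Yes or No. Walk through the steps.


Sorted letters of 'state': 'aestt'
Sorted letters of 'star': 'arst'
They do not match.

No


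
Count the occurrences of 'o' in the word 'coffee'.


Letter 'o' in 'coffee': found at position(s) 2 = 1 occurrence(s).

1


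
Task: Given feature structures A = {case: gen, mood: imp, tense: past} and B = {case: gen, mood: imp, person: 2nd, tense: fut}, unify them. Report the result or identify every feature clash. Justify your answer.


Compare features:
case: A=gen vs B=gen -> unified: gen
mood: A=imp vs B=imp -> unified: imp
person: A=_ vs B=2nd -> unified: 2nd
tense: A=past vs B=fut -> CLASH
Clash detected on feature 'tense' (past vs fut); unification fails.

CLASH on 'tense' (past vs fut)


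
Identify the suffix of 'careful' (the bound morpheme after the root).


The word 'careful' = 'care' (root) + '-ful' (suffix). The suffix is '-ful'.

ful


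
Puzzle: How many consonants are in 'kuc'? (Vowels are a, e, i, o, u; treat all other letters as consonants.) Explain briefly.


Consonants in 'kuc': k, c = 2 consonants.

2


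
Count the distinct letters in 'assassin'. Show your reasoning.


Unique letters in 'assassin': {a, i, n, s} = 4 distinct letters.

4


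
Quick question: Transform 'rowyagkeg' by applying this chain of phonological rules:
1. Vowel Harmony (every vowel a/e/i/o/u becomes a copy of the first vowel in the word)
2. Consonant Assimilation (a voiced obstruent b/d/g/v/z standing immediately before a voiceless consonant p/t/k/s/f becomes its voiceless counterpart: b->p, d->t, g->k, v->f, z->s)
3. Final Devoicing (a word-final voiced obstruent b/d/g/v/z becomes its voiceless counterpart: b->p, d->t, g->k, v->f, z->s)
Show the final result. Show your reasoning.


Starting form: 'rowyagkeg'
Rule 1: Vowel Harmony: all vowels become 'o' (matching first vowel). 'rowyagkeg' -> 'rowyogkog'
Rule 2: Consonant Assimilation: voiced obstruent before voiceless consonant becomes voiceless ('gk' -> 'kk'). 'rowyogkog' -> 'rowyokkog'
Rule 3: Final Devoicing: word-final voiced obstruent 'g' becomes voiceless 'k'. 'rowyokkog' -> 'rowyokkok'
Final form: 'rowyokkok'

rowyokkok


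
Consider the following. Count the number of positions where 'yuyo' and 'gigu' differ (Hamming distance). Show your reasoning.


Alignment:
Position 1: 'y' vs 'g' = DIFFER
Position 2: 'u' vs 'i' = DIFFER
Position 3: 'y' vs 'g' = DIFFER
Position 4: 'o' vs 'u' = DIFFER
Total differences: 4

4


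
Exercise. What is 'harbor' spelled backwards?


Reverse 'harbor' character by character: 'robrah'.

robrah


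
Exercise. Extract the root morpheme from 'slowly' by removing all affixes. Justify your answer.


Remove suffix '-ly' from 'slowly' to get root 'slow'.

slow


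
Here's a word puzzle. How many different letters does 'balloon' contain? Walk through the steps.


Unique letters in 'balloon': {a, b, l, n, o} = 5 distinct letters.

5


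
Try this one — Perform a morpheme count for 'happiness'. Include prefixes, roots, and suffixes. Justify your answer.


Decomposition: happy (root) + -ness (suffix) = 2 morpheme(s)

2 morphemes


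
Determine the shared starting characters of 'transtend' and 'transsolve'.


Compare from the start: 5 characters match: 'trans'. Mismatch at position 6: 't' vs 's'.

trans


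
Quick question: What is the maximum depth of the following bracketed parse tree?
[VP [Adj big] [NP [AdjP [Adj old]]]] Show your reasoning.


Count bracket nesting levels:
'[' at pos 0: depth = 1
'[' at pos 4: depth = 2
'[' at pos 14: depth = 2
'[' at pos 18: depth = 3
'[' at pos 24: depth = 4
Maximum depth reached: 4

4


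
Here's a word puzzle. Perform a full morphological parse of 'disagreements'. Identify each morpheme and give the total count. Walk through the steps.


Step 1: Identify prefix: 'dis' (meaning: not/apart)
Step 2: Identify root: 'agree'
Step 3: Identify suffix(es): 'ment, s'
Decomposition: dis- (prefix: not/apart) + agree (root) + -ment (suffix: action/result) + -s (plural)
Total morphemes: 4

4 morphemes (dis- (prefix: not/apart) + agree (root) + -ment (suffix: action/result) + -s (plural))


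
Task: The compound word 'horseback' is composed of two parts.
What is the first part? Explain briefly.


Split 'horseback' into 'horse' + 'back'. The first part is 'horse'.

horse


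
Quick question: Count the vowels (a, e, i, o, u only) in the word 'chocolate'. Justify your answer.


Vowels in 'chocolate': o, o, a, e = 4 vowels.

4


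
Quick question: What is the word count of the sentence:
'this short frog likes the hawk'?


Split into words: this | short | frog | likes | the | hawk = 6 words.

6


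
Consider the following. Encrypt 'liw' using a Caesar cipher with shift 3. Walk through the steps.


Shift each letter by 3: l -> o, i -> l, w -> z. Result: 'olz'.

olz


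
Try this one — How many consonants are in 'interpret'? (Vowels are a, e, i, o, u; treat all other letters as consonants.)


Consonants in 'interpret': n, t, r, p, r, t = 6 consonants.

6


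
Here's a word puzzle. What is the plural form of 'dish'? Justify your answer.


Apply rule: Add -es (sibilant/fricative ending). 'dish' becomes 'dishes'.

dishes


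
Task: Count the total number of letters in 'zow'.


Spell out 'zow' and number each letter: z(1), o(2), w(3). Total: 3 letters.

3


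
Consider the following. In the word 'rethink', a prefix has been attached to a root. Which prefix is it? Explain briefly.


The word 'rethink' = 're' (prefix) + 'think' (root). The prefix is 're'.

re


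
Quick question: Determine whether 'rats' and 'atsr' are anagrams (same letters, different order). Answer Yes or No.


Sorted letters of 'rats': 'arst'
Sorted letters of 'atsr': 'arst'
They match.

Yes


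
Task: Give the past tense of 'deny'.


Apply rule: Change -y to -ied. 'deny' becomes 'denied'.

denied


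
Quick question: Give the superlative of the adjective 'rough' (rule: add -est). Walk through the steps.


Apply superlative formation (add -est): 'rough' -> 'roughest'.

roughest


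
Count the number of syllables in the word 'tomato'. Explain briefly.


Break 'tomato' into syllables: to-ma-to -> to | ma | to = 3 syllables

3 syllables


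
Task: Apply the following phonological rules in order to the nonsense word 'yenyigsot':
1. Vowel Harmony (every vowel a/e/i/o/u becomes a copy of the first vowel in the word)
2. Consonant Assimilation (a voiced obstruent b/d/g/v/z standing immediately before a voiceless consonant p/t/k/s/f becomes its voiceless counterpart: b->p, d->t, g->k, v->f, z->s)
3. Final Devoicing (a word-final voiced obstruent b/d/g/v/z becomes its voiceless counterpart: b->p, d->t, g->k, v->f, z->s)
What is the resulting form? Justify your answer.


Starting form: 'yenyigsot'
Rule 1: Vowel Harmony: all vowels become 'e' (matching first vowel). 'yenyigsot' -> 'yenyegset'
Rule 2: Consonant Assimilation: voiced obstruent before voiceless consonant becomes voiceless ('gs' -> 'ks'). 'yenyegset' -> 'yenyekset'
Rule 3: Final Devoicing: final consonant 't' is not one of the voiced obstruents b/d/g/v/z. No change.
Final form: 'yenyekset'

yenyekset


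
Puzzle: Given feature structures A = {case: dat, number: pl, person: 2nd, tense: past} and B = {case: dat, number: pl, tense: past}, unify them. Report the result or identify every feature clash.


Compare features:
case: A=dat vs B=dat -> unified: dat
number: A=pl vs B=pl -> unified: pl
person: A=2nd vs B=_ -> unified: 2nd
tense: A=past vs B=past -> unified: past
No clashes found.

Unified: {case: dat, number: pl, person: 2nd, tense: past}


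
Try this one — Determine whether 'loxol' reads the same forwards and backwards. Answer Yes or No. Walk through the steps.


Forward: 'loxol'
Reversed: 'loxol'
They are identical.

Yes


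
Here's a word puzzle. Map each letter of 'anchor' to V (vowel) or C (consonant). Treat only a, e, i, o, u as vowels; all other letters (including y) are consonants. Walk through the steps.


Letter mapping: a = V, n = C, c = C, h = C, o = V, r = C.

VCCCVC


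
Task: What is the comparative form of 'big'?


Apply comparative formation (double final consonant, add -er): 'big' -> 'bigger'.

bigger


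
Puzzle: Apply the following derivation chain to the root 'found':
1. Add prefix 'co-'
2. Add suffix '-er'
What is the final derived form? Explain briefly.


Step 1: Add prefix 'co-' to 'found' = 'cofound'
Step 2: Add suffix '-er' to 'cofound' = 'cofounder'

cofounder


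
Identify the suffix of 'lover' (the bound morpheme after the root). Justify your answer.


The word 'lover' = 'love' (root) + '-er' (suffix). The suffix is '-er'.

er


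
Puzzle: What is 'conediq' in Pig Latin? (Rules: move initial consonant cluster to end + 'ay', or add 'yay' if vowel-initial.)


'conediq': move consonant cluster 'c' to end and add 'ay': 'onediqcay'.

onediqcay


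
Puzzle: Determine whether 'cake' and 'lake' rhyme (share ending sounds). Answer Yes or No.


Rime (stressed vowel + following sounds) of 'cake': -ake = /eɪk/
Rime of 'lake': -ake = /eɪk/
/eɪk/ and /eɪk/ are the same ending sound, so the words rhyme.

Yes


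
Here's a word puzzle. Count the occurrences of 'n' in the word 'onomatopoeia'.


Letter 'n' in 'onomatopoeia': found at position(s) 2 = 1 occurrence(s).

1


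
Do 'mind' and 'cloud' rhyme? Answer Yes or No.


Rime (stressed vowel + following sounds) of 'mind': -ind = /aɪnd/
Rime of 'cloud': -oud = /aʊd/
/aɪnd/ and /aʊd/ are different ending sounds, so the words do not rhyme.

No


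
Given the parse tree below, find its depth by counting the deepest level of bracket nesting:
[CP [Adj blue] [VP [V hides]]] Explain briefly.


Count bracket nesting levels:
'[' at pos 0: depth = 1
'[' at pos 4: depth = 2
'[' at pos 15: depth = 2
'[' at pos 19: depth = 3
Maximum depth reached: 3

3


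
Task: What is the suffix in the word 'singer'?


The word 'singer' = 'sing' (root) + '-er' (suffix). The suffix is '-er'.

er


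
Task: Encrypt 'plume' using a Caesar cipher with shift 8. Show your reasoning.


Shift each letter by 8: p -> x, l -> t, u -> c, m -> u, e -> m. Result: 'xtcum'.

xtcum


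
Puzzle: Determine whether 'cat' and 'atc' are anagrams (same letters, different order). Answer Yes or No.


Sorted letters of 'cat': 'act'
Sorted letters of 'atc': 'act'
They match.

Yes


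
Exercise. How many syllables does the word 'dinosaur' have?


Break 'dinosaur' into syllables: di-no-saur -> di | no | saur = 3 syllables

3 syllables


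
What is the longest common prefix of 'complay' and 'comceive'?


Compare from the start: 3 characters match: 'com'. Mismatch at position 4: 'p' vs 'c'.

com


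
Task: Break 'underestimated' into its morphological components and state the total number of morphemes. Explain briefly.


Step 1: Identify prefix: 'under' (meaning: beneath/insufficient)
Step 2: Identify root: 'estimate'
Step 3: Identify suffix(es): 'ed'
Decomposition: under- (prefix: beneath/insufficient) + estimate (root) + -ed (suffix: past)
Total morphemes: 3

3 morphemes (under- (prefix: beneath/insufficient) + estimate (root) + -ed (suffix: past))


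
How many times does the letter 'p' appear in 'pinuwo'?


Letter 'p' in 'pinuwo': found at position(s) 1 = 1 occurrence(s).

1


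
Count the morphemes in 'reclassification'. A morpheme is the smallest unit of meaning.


Decomposition: re- (prefix) + class (root) + -ify (suffix) + -ation (suffix) = 4 morpheme(s)

4 morphemes


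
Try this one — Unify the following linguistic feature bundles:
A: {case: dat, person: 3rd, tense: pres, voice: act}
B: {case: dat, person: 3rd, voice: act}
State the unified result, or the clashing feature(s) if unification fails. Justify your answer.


Compare features:
case: A=dat vs B=dat -> unified: dat
person: A=3rd vs B=3rd -> unified: 3rd
tense: A=pres vs B=_ -> unified: pres
voice: A=act vs B=act -> unified: act
No clashes found.

Unified: {case: dat, person: 3rd, tense: pres, voice: act}


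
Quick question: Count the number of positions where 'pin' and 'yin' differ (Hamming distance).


Alignment:
Position 1: 'p' vs 'y' = DIFFER
Position 2: 'i' vs 'i' = match
Position 3: 'n' vs 'n' = match
Total differences: 1

1


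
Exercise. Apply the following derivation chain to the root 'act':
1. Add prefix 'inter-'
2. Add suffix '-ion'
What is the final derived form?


Step 1: Add prefix 'inter-' to 'act' = 'interact'
Step 2: Add suffix '-ion' to 'interact' = 'interaction'

interaction


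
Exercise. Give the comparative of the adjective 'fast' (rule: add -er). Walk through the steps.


Apply comparative formation (add -er): 'fast' -> 'faster'.

faster


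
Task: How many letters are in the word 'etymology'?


Spell out 'etymology' and number each letter: e(1), t(2), y(3), m(4), o(5), l(6), o(7), g(8), y(9). Total: 9 letters.

9


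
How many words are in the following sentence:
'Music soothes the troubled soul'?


Split into words: Music | soothes | the | troubled | soul = 5 words.

5


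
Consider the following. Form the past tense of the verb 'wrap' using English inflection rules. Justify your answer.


Apply rule: Double final consonant and add -ed. 'wrap' becomes 'wrapped'.

wrapped


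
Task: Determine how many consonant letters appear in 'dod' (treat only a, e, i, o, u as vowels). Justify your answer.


Consonants in 'dod': d, d = 2 consonants.

2


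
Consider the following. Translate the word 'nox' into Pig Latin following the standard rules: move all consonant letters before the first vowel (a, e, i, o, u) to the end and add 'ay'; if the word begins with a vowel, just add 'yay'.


'nox': move consonant cluster 'n' to end and add 'ay': 'oxnay'.

oxnay


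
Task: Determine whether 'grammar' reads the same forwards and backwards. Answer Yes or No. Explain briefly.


Forward: 'grammar'
Reversed: 'rammarg'
They differ.

No


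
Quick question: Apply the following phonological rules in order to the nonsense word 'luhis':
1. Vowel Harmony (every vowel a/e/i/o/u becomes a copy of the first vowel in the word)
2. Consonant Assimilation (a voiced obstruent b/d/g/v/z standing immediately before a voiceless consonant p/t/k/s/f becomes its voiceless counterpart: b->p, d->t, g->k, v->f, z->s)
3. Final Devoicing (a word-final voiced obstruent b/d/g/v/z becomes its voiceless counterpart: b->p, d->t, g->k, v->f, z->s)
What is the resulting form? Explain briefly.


Starting form: 'luhis'
Rule 1: Vowel Harmony: all vowels become 'u' (matching first vowel). 'luhis' -> 'luhus'
Rule 2: Consonant Assimilation: no voiced obstruent (b/d/g/v/z) stands immediately before a voiceless consonant (p/t/k/s/f). No change.
Rule 3: Final Devoicing: final consonant 's' is not one of the voiced obstruents b/d/g/v/z. No change.
Final form: 'luhus'

luhus


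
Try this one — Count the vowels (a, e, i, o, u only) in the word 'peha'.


Vowels in 'peha': e, a = 2 vowels.

2


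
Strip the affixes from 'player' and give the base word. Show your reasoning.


Remove suffix '-er' from 'player' to get root 'play'.

play


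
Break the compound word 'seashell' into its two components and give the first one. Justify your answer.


Split 'seashell' into 'sea' + 'shell'. The first part is 'sea'.

sea


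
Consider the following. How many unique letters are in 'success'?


Unique letters in 'success': {c, e, s, u} = 4 distinct letters.

4


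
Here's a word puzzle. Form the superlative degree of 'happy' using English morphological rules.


Apply superlative formation (consonant + y: change y to i, add -est): 'happy' -> 'happiest'.

happiest


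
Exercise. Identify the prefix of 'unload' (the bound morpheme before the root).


The word 'unload' = 'un' (prefix) + 'load' (root). The prefix is 'un'.

un


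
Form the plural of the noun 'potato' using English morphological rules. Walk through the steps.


Apply rule: Add -es (consonant + o). 'potato' becomes 'potatoes'.

potatoes


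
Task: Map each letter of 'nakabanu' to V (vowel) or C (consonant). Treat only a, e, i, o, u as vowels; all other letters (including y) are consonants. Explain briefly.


Letter mapping: n = C, a = V, k = C, a = V, b = C, a = V, n = C, u = V.

CVCVCVCV


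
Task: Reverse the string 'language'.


Reverse 'language' character by character: 'egaugnal'.

egaugnal


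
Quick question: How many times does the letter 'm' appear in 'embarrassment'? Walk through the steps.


Letter 'm' in 'embarrassment': found at position(s) 2, 10 = 2 occurrence(s).

2


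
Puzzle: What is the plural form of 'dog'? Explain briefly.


Apply rule: Add -s. 'dog' becomes 'dogs'.

dogs


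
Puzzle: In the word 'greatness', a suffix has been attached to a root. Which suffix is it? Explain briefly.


The word 'greatness' = 'great' (root) + '-ness' (suffix). The suffix is '-ness'.

ness


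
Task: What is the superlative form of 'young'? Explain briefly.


Apply superlative formation (add -est): 'young' -> 'youngest'.

youngest


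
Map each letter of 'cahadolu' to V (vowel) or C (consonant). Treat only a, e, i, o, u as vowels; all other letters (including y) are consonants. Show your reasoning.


Letter mapping: c = C, a = V, h = C, a = V, d = C, o = V, l = C, u = V.

CVCVCVCV


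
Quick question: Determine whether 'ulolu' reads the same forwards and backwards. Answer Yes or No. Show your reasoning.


Forward: 'ulolu'
Reversed: 'ulolu'
They are identical.

Yes


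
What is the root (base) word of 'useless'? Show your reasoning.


Remove suffix '-less' from 'useless' to get root 'use'.

use


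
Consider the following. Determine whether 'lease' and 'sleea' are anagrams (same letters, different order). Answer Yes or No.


Sorted letters of 'lease': 'aeels'
Sorted letters of 'sleea': 'aeels'
They match.

Yes


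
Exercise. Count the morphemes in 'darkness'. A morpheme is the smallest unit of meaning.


Decomposition: dark (root) + -ness (suffix) = 2 morpheme(s)

2 morphemes


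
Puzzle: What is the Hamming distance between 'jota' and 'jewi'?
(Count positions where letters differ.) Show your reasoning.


Alignment:
Position 1: 'j' vs 'j' = match
Position 2: 'o' vs 'e' = DIFFER
Position 3: 't' vs 'w' = DIFFER
Position 4: 'a' vs 'i' = DIFFER
Total differences: 3

3


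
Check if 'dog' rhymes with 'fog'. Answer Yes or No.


Rime (stressed vowel + following sounds) of 'dog': -og = /ɒg/
Rime of 'fog': -og = /ɒg/
/ɒg/ and /ɒg/ are the same ending sound, so the words rhyme.

Yes


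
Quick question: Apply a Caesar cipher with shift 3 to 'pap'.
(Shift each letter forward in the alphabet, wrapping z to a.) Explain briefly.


Shift each letter by 3: p -> s, a -> d, p -> s. Result: 'sds'.

sds


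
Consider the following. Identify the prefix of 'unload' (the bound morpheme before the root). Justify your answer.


The word 'unload' = 'un' (prefix) + 'load' (root). The prefix is 'un'.

un


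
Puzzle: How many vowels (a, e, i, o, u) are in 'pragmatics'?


Vowels in 'pragmatics': a, a, i = 3 vowels.

3


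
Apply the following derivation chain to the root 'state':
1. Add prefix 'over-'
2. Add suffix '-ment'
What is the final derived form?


Step 1: Add prefix 'over-' to 'state' = 'overstate'
Step 2: Add suffix '-ment' to 'overstate' = 'overstatement'

overstatement


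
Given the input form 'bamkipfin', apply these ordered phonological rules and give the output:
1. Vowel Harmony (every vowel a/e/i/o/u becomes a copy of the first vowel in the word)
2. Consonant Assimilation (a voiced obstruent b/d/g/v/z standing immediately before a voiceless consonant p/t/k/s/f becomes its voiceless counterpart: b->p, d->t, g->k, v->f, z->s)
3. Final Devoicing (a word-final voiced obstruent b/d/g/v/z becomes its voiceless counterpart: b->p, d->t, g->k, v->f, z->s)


Starting form: 'bamkipfin'
Rule 1: Vowel Harmony: all vowels become 'a' (matching first vowel). 'bamkipfin' -> 'bamkapfan'
Rule 2: Consonant Assimilation: no voiced obstruent (b/d/g/v/z) stands immediately before a voiceless consonant (p/t/k/s/f). No change.
Rule 3: Final Devoicing: final consonant 'n' is not one of the voiced obstruents b/d/g/v/z. No change.
Final form: 'bamkapfan'

bamkapfan


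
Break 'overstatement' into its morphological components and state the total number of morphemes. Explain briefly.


Step 1: Identify prefix: 'over' (meaning: excessively)
Step 2: Identify root: 'state'
Step 3: Identify suffix(es): 'ment'
Decomposition: over- (prefix: excessively) + state (root) + -ment (suffix: action/result)
Total morphemes: 3

3 morphemes (over- (prefix: excessively) + state (root) + -ment (suffix: action/result))


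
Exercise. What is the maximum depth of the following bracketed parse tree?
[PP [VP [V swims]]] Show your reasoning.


Count bracket nesting levels:
'[' at pos 0: depth = 1
'[' at pos 4: depth = 2
'[' at pos 8: depth = 3
Maximum depth reached: 3

3


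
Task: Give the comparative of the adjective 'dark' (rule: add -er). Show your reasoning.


Apply comparative formation (add -er): 'dark' -> 'darker'.

darker


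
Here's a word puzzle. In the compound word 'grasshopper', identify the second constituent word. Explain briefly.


Split 'grasshopper' into 'grass' + 'hopper'. The second part is 'hopper'.

hopper


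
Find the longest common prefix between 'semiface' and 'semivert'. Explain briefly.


Compare from the start: 4 characters match: 'semi'. Mismatch at position 5: 'f' vs 'v'.

semi


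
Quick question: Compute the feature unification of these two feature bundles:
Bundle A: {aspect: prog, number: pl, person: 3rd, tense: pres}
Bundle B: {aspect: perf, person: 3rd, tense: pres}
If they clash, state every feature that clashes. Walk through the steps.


Compare features:
aspect: A=prog vs B=perf -> CLASH
number: A=pl vs B=_ -> unified: pl
person: A=3rd vs B=3rd -> unified: 3rd
tense: A=pres vs B=pres -> unified: pres
Clash detected on feature 'aspect' (prog vs perf); unification fails.

CLASH on 'aspect' (prog vs perf)


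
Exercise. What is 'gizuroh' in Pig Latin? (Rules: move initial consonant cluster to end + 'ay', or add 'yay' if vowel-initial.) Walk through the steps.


'gizuroh': move consonant cluster 'g' to end and add 'ay': 'izurohgay'.

izurohgay


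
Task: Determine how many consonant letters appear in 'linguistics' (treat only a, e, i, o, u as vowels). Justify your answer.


Consonants in 'linguistics': l, n, g, s, t, c, s = 7 consonants.

7


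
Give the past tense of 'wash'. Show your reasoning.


Apply rule: Add -ed. 'wash' becomes 'washed'.

washed


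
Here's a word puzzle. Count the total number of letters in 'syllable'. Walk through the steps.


Spell out 'syllable' and number each letter: s(1), y(2), l(3), l(4), a(5), b(6), l(7), e(8). Total: 8 letters.

8


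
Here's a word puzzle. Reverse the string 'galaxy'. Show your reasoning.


Reverse 'galaxy' character by character: 'yxalag'.

yxalag


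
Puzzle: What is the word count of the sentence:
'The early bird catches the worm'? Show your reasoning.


Split into words: The | early | bird | catches | the | worm = 6 words.

6


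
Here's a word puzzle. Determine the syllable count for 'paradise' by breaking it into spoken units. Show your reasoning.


Break 'paradise' into syllables: par-a-dise -> par | a | dise = 3 syllables

3 syllables


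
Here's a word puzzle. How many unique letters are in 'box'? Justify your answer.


Unique letters in 'box': {b, o, x} = 3 distinct letters.

3


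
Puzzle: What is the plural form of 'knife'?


Apply rule: Change -fe to -ves. 'knife' becomes 'knives'.

knives


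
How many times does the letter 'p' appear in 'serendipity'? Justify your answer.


Letter 'p' in 'serendipity': found at position(s) 8 = 1 occurrence(s).

1


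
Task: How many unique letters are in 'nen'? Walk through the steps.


Unique letters in 'nen': {e, n} = 2 distinct letters.

2


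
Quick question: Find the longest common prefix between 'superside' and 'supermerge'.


Compare from the start: 5 characters match: 'super'. Mismatch at position 6: 's' vs 'm'.

super


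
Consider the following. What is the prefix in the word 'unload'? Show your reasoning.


The word 'unload' = 'un' (prefix) + 'load' (root). The prefix is 'un'.

un


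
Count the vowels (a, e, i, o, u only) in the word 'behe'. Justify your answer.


Vowels in 'behe': e, e = 2 vowels.

2


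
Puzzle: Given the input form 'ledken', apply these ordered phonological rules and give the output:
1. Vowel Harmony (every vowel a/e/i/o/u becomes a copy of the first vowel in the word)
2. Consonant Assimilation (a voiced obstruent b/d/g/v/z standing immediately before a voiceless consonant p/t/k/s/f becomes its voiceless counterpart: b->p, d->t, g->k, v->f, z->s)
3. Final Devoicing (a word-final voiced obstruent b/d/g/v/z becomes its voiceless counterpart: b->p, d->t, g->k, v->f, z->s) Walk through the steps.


Starting form: 'ledken'
Rule 1: Vowel Harmony: all vowels already match. No change.
Rule 2: Consonant Assimilation: voiced obstruent before voiceless consonant becomes voiceless ('dk' -> 'tk'). 'ledken' -> 'letken'
Rule 3: Final Devoicing: final consonant 'n' is not one of the voiced obstruents b/d/g/v/z. No change.
Final form: 'letken'

letken


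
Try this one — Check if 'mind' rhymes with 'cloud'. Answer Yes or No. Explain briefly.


Rime (stressed vowel + following sounds) of 'mind': -ind = /aɪnd/
Rime of 'cloud': -oud = /aʊd/
/aɪnd/ and /aʊd/ are different ending sounds, so the words do not rhyme.

No


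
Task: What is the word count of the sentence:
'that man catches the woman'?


Split into words: that | man | catches | the | woman = 5 words.

5
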